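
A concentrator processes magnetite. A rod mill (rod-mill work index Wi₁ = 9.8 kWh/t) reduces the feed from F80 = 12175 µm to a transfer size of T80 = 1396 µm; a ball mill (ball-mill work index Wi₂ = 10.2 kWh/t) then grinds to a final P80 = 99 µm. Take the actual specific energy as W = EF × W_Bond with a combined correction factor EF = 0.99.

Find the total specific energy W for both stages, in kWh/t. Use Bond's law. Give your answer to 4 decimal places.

W = 10 Wi (1/√P80 − 1/√F80)  [Bond]
Stage 1 (12175→1396 µm, Wi₁=9.8): W₁ = 10·9.8·(0.026764 − 0.009063) = 1.7347 kWh/t
Stage 2 (1396→99 µm, Wi₂=10.2): W₂ = 10·10.2·(0.100504 − 0.026764) = 7.5214 kWh/t
W = W₁ + W₂ = 1.7347 + 7.5214 = 9.2562 kWh/t
With EF = 0.99: W = 9.2562·0.99 = 9.1636 kWh/t

W = 9.1636 kWh/t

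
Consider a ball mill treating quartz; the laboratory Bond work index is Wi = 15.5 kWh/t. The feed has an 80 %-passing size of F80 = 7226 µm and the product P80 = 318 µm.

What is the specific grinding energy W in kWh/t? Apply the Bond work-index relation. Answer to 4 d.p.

Bond:  W = 10 Wi (1/√P − 1/√F)
1/√318 = 0.056077;  1/√7226 = 0.011764
W = 10·15.5·(0.056077 − 0.011764) = 6.8686 kWh/t

W = 6.8686 kWh/t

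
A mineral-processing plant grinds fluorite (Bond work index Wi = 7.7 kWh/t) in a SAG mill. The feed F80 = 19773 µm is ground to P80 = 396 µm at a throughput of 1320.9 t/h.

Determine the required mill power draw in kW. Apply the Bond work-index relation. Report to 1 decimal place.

P = 4387.8 kW

W = 10 Wi (1/√P80 − 1/√F80)  [Bond]
W = 10·7.7·(1/√396 − 1/√19773) = 10·7.7·(0.043140) = 3.3218 kWh/t
Power = W × throughput = 3.3218 kWh/t × 1320.9 t/h = 4387.8 kW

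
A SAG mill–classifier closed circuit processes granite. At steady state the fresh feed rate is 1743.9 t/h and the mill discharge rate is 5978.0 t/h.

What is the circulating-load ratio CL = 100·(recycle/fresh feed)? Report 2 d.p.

CL = 242.79 %

Discharge = new feed + return, hence
R = M − F = 5978.0 − 1743.9 = 4234.1 t/h
CL = 100·R/F = 100·4234.1/1743.9 = 242.79 %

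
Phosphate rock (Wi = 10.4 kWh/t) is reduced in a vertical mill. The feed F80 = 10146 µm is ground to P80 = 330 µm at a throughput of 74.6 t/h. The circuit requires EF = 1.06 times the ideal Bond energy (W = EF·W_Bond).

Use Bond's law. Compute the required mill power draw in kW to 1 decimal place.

P = 371.1 kW

W_Bond = 10·Wi·(1/√P₈₀ − 1/√F₈₀)
W = 10·10.4·(1/√330 − 1/√10146) = 10·10.4·(0.045120) = 4.6925 kWh/t
Apply correction: 4.6925 × 1.06 = 4.9741 kWh/t
Power = W × throughput = 4.9741 kWh/t × 74.6 t/h = 371.1 kW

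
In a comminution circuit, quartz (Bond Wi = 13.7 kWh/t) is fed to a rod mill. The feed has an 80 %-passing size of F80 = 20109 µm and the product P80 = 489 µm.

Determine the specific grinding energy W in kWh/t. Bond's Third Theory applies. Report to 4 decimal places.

W = 5.2292 kWh/t

W = 10 Wi (P80^-0.5 − F80^-0.5)
1/√489 = 0.045222;  1/√20109 = 0.007052
W = 10·13.7·(0.045222 − 0.007052) = 5.2292 kWh/t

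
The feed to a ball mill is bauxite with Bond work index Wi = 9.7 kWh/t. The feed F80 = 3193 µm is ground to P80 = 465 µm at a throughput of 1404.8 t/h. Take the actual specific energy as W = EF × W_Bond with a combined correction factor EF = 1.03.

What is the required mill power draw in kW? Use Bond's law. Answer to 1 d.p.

P = 4024.9 kW

W = 10 Wi (P80^-0.5 − F80^-0.5)
W = 10·9.7·(1/√465 − 1/√3193) = 10·9.7·(0.028677) = 2.7817 kWh/t
With EF = 1.03: W = 2.7817·1.03 = 2.8651 kWh/t
Mill draw = 2.8651 × 1404.8 = 4024.9 kW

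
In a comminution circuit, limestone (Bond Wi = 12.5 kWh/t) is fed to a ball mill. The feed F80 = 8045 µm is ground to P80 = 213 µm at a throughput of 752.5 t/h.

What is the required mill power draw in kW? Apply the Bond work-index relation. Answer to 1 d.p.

P = 5396.4 kW

W = 10·Wi·[P80^(−½) − F80^(−½)]
W = 10·12.5·(1/√213 − 1/√8045) = 10·12.5·(0.057370) = 7.1712 kWh/t
Power = W × throughput = 7.1712 kWh/t × 752.5 t/h = 5396.4 kW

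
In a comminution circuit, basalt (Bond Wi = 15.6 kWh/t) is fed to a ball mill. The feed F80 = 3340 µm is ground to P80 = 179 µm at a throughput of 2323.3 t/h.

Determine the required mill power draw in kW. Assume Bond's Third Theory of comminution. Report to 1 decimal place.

Bond:  W = 10 Wi (1/√P − 1/√F)
W = 10·15.6·(1/√179 − 1/√3340) = 10·15.6·(0.057440) = 8.9607 kWh/t
Mill draw = 8.9607 × 2323.3 = 20818.4 kW

P = 20818.4 kW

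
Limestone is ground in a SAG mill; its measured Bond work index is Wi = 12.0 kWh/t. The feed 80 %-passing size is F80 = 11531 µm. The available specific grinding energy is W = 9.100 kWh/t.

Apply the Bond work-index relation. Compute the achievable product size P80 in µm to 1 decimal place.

Bond: W = 10·Wi·(1/√P80 − 1/√F80)
⇒ 1/√P80 = W/(10 Wi) + 1/√F80
  = 9.1000/(10·12.0) + 1/√11531 = 0.075833 + 0.009313 = 0.085146
P80 = (1/0.085146)² = 11.7446² = 137.93 µm

P80 = 137.9 µm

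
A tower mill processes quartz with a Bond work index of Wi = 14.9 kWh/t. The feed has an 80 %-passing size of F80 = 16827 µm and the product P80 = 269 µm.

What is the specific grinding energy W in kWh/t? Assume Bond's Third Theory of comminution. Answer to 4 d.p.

W = 7.9361 kWh/t

W_Bond = 10·Wi·(1/√P₈₀ − 1/√F₈₀)
1/√269 = 0.060971;  1/√16827 = 0.007709
W = 10·14.9·(0.060971 − 0.007709) = 7.9361 kWh/t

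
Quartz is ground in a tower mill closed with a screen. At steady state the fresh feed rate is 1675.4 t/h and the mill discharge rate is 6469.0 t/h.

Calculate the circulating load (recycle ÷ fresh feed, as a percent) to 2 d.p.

CL = 286.12 %

Discharge = new feed + return, hence
R = M − F = 6469.0 − 1675.4 = 4793.6 t/h
CL = 100·R/F = 100·4793.6/1675.4 = 286.12 %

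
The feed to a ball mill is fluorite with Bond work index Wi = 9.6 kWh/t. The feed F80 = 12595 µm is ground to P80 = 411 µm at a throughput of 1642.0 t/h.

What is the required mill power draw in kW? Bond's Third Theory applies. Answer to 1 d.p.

P = 6370.8 kW

Bond:  W = 10 Wi (1/√P − 1/√F)
W = 10·9.6·(1/√411 − 1/√12595) = 10·9.6·(0.040416) = 3.8799 kWh/t
Mill draw = 3.8799 × 1642.0 = 6370.8 kW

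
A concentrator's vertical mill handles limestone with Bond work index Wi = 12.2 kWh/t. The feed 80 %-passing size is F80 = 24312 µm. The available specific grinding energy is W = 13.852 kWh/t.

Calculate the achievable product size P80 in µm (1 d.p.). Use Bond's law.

W = 10 Wi (P80^-0.5 − F80^-0.5)
⇒ 1/√P80 = W/(10 Wi) + 1/√F80
  = 13.8520/(10·12.2) + 1/√24312 = 0.113541 + 0.006413 = 0.119954
P80 = (1/0.119954)² = 8.3365² = 69.50 µm

P80 = 69.5 µm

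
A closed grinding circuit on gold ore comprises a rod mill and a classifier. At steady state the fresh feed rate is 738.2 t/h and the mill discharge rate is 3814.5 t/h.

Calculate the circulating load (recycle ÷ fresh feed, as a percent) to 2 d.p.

CL = 416.73 %

Steady state: M = F + R.
R = M − F = 3814.5 − 738.2 = 3076.3 t/h
CL = 100·R/F = 100·3076.3/738.2 = 416.73 %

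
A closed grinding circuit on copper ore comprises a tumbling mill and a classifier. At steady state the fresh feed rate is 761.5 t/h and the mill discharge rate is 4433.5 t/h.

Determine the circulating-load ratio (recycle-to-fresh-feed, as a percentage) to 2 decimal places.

CL = 482.21 %

Steady state: M = F + R.
R = M − F = 4433.5 − 761.5 = 3672.0 t/h
CL = 100·R/F = 100·3672.0/761.5 = 482.21 %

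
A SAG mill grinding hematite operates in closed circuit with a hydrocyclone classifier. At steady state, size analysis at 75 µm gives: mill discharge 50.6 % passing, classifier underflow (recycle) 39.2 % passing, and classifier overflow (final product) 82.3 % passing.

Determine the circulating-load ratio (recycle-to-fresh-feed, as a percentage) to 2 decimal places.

Mass balance on the −75 µm fraction:
(1+r)·d = r·u + o ⇒ r = (o−d)/(d−u)
r = (82.3 − 50.6)/(50.6 − 39.2) = 31.7/11.4 = 2.7807
CL = 100·r = 278.07 %

CL = 278.07 %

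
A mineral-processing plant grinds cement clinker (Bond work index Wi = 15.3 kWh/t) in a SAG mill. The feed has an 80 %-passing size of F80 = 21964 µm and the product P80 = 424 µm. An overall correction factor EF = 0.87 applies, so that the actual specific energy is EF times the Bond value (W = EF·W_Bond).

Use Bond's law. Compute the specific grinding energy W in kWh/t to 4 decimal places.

W = 10 Wi / √P80 − 10 Wi / √F80
1/√424 = 0.048564;  1/√21964 = 0.006748
W = 10·15.3·(0.048564 − 0.006748) = 6.3980 kWh/t
Apply correction: 6.3980 × 0.87 = 5.5662 kWh/t

W = 5.5662 kWh/t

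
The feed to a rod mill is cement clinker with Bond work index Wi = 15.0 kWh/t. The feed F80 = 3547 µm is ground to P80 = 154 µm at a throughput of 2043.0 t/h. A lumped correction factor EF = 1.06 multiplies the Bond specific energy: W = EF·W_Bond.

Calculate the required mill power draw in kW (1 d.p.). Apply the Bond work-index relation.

P = 20721.9 kW

W = 10·Wi·[P80^(−½) − F80^(−½)]
W = 10·15.0·(1/√154 − 1/√3547) = 10·15.0·(0.063792) = 9.5687 kWh/t
Apply correction: 9.5687 × 1.06 = 10.1429 kWh/t
P = W·T = 10.1429·2043.0 = 20721.9 kW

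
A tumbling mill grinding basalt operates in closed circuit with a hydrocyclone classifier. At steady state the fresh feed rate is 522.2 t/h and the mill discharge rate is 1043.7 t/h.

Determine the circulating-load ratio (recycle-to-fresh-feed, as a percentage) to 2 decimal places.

M = F + R at steady state, so:
R = M − F = 1043.7 − 522.2 = 521.5 t/h
CL = 100·R/F = 100·521.5/522.2 = 99.87 %

CL = 99.87 %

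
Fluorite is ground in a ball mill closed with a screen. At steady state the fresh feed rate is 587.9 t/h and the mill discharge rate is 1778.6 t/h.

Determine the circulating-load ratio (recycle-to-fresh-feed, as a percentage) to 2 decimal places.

M = F + R at steady state, so:
R = M − F = 1778.6 − 587.9 = 1190.7 t/h
CL = 100·R/F = 100·1190.7/587.9 = 202.53 %

CL = 202.53 %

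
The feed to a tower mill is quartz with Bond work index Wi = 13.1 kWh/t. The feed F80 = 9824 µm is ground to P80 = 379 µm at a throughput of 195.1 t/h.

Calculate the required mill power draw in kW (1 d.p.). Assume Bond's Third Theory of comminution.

P = 1055.0 kW

W = 10 Wi (1/√P80 − 1/√F80)  [Bond]
W = 10·13.1·(1/√379 − 1/√9824) = 10·13.1·(0.041277) = 5.4073 kWh/t
P_mill = W·ṁ = 5.4073·195.1 = 1055.0 kW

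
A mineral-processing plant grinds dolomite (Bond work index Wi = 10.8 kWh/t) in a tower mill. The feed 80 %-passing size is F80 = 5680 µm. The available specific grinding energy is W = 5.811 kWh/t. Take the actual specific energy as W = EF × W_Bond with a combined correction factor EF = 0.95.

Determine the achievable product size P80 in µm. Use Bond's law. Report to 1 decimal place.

P80 = 204.6 µm

W_Bond = 10·Wi·(1/√P₈₀ − 1/√F₈₀)
W_Bond = W / EF = 5.811 / 0.95 = 6.1168 kWh/t
P80^(−½) = W_Bond/(10 Wi) + F80^(−½)
  = 6.1168/(10·10.8) + 1/√5680 = 0.056637 + 0.013269 = 0.069906
P80 = (1/0.069906)² = 14.3049² = 204.63 µm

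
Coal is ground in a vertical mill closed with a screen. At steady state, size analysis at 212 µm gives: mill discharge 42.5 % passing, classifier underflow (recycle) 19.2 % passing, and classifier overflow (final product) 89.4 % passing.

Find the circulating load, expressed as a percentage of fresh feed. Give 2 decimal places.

CL = 201.29 %

Mass balance on the −212 µm fraction:
(1+r)d = ru + o → r = (o−d)/(d−u)
r = (89.4 − 42.5)/(42.5 − 19.2) = 46.9/23.3 = 2.0129
CL = 100·r = 201.29 %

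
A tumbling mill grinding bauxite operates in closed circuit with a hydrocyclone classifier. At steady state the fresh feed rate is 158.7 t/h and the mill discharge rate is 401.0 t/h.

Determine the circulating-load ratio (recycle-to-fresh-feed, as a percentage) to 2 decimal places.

CL = 152.68 %

Steady state: M = F + R.
R = M − F = 401.0 − 158.7 = 242.3 t/h
CL = 100·R/F = 100·242.3/158.7 = 152.68 %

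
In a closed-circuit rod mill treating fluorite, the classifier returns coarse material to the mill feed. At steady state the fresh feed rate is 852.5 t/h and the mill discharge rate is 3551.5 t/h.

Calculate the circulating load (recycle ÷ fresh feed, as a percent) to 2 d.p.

Steady state: M = F + R.
R = M − F = 3551.5 − 852.5 = 2699.0 t/h
CL = 100·R/F = 100·2699.0/852.5 = 316.60 %

CL = 316.60 %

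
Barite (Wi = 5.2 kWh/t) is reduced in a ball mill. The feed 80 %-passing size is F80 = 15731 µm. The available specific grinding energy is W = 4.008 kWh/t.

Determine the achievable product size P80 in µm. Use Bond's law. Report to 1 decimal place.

W_Bond = 10·Wi·(1/√P₈₀ − 1/√F₈₀)
⇒ 1/√P80 = W/(10·Wi) + 1/√F80
  = 4.0080/(10·5.2) + 1/√15731 = 0.077077 + 0.007973 = 0.085050
P80 = (1/0.085050)² = 11.7578² = 138.25 µm

P80 = 138.2 µm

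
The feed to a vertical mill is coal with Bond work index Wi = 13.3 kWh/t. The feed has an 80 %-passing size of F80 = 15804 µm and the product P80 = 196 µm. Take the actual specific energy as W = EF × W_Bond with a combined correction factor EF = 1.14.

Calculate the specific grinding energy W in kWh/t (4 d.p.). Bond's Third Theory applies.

W = 9.6239 kWh/t

Bond: W = 10·Wi·(1/√P80 − 1/√F80)
1/√196 = 0.071429;  1/√15804 = 0.007955
W = 10·13.3·(0.071429 − 0.007955) = 8.4420 kWh/t
With EF = 1.14: W = 8.4420·1.14 = 9.6239 kWh/t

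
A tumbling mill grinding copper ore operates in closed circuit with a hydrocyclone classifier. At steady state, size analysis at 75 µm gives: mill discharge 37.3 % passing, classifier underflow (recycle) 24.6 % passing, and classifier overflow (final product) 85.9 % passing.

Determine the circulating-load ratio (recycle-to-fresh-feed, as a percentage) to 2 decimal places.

Balance %-passing 75 µm (r = R/F):
(1+r)·d = r·u + o ⇒ r = (o−d)/(d−u)
r = (85.9 − 37.3)/(37.3 − 24.6) = 48.6/12.7 = 3.8268
CL = 100·r = 382.68 %

CL = 382.68 %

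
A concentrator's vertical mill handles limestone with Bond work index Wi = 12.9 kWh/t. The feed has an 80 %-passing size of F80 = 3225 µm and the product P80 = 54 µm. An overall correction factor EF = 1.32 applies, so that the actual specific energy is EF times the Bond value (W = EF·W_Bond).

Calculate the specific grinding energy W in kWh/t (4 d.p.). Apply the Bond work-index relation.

W = 10 Wi (1/√P80 − 1/√F80)  [Bond]
1/√54 = 0.136083;  1/√3225 = 0.017609
W = 10·12.9·(0.136083 − 0.017609) = 15.2831 kWh/t
Apply correction: 15.2831 × 1.32 = 20.1737 kWh/t

W = 20.1737 kWh/t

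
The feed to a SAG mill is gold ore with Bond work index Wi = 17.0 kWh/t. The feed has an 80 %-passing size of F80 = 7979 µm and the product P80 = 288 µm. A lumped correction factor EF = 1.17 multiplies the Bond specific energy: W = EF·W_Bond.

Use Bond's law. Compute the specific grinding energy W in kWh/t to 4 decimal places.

W = 9.4936 kWh/t

W = 10·Wi·(P80^(-½) − F80^(-½))
1/√288 = 0.058926;  1/√7979 = 0.011195
W = 10·17.0·(0.058926 − 0.011195) = 8.1142 kWh/t
With EF = 1.17: W = 8.1142·1.17 = 9.4936 kWh/t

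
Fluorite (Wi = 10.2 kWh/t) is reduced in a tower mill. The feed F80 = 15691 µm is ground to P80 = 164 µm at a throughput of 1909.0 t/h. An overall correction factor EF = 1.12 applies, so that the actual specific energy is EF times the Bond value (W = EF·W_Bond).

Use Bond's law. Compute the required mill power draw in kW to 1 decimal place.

W = 10·Wi·(P80^(-½) − F80^(-½))
W = 10·10.2·(1/√164 − 1/√15691) = 10·10.2·(0.070104) = 7.1506 kWh/t
Corrected W = EF·W_Bond = 1.12·7.1506 = 8.0086 kWh/t
P_mill = W·ṁ = 8.0086·1909.0 = 15288.5 kW

P = 15288.5 kW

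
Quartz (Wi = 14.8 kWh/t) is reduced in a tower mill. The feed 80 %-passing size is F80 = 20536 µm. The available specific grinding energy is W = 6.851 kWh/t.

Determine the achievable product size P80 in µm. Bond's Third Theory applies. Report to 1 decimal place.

W = 10·Wi·[P80^(−½) − F80^(−½)]
1/√P80 = 1/√F80 + W/(10·Wi)
  = 6.8510/(10·14.8) + 1/√20536 = 0.046291 + 0.006978 = 0.053269
P80 = (1/0.053269)² = 18.7727² = 352.42 µm

P80 = 352.4 µm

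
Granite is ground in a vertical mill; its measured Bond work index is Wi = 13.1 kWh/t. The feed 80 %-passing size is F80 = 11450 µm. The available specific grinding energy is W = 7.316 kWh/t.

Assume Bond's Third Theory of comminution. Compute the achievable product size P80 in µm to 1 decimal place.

Bond:  W = 10 Wi (1/√P − 1/√F)
P80^(−½) = W/(10 Wi) + F80^(−½)
  = 7.3160/(10·13.1) + 1/√11450 = 0.055847 + 0.009345 = 0.065193
P80 = (1/0.065193)² = 15.3391² = 235.29 µm

P80 = 235.3 µm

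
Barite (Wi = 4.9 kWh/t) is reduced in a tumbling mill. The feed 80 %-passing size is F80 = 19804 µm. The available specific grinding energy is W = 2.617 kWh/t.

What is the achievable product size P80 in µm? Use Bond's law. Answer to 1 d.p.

W = 10 Wi (P80^-0.5 − F80^-0.5)
⇒ 1/√P80 = W/(10·Wi) + 1/√F80
  = 2.6170/(10·4.9) + 1/√19804 = 0.053408 + 0.007106 = 0.060514
P80 = (1/0.060514)² = 16.5251² = 273.08 µm

P80 = 273.1 µm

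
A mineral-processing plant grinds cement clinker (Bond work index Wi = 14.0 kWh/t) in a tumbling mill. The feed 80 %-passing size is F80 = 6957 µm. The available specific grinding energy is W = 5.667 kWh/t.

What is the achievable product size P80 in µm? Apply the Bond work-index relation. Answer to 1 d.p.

P80 = 363.3 µm

W = 10 Wi / √P80 − 10 Wi / √F80
⇒ 1/√P80 = W/(10 Wi) + 1/√F80
  = 5.6670/(10·14.0) + 1/√6957 = 0.040479 + 0.011989 = 0.052468
P80 = (1/0.052468)² = 19.0593² = 363.26 µm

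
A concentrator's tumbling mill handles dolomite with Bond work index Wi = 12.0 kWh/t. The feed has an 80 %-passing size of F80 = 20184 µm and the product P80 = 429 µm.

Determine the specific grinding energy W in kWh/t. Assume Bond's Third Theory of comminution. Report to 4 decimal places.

Bond:  W = 10 Wi (1/√P − 1/√F)
1/√429 = 0.048280;  1/√20184 = 0.007039
W = 10·12.0·(0.048280 − 0.007039) = 4.9490 kWh/t

W = 4.9490 kWh/t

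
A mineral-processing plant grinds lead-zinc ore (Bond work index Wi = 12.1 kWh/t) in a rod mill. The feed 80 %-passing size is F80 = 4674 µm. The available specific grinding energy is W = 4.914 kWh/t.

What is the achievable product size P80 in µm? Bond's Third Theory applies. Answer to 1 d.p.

P80 = 327.7 µm

Bond:  W = 10 Wi (1/√P − 1/√F)
P80^(−½) = W/(10 Wi) + F80^(−½)
  = 4.9140/(10·12.1) + 1/√4674 = 0.040612 + 0.014627 = 0.055239
P80 = (1/0.055239)² = 18.1033² = 327.73 µm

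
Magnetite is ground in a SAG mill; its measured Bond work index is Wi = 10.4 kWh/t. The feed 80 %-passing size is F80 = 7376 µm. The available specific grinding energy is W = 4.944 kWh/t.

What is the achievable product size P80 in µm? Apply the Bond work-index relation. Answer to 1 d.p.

Bond:  W = 10 Wi (1/√P − 1/√F)
1/√P80 = 1/√F80 + W/(10·Wi)
  = 4.9440/(10·10.4) + 1/√7376 = 0.047538 + 0.011644 = 0.059182
P80 = (1/0.059182)² = 16.8970² = 285.51 µm

P80 = 285.5 µm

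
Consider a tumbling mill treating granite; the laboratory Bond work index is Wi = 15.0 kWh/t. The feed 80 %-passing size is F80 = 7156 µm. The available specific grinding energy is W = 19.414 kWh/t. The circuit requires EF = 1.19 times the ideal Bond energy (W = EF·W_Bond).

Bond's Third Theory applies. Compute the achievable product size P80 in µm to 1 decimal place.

W = 10 Wi (P80^-0.5 − F80^-0.5)
W_Bond = W / EF = 19.414 / 1.19 = 16.3143 kWh/t
P80^-0.5 = F80^-0.5 + W_Bond/(10 Wi)
  = 16.3143/(10·15.0) + 1/√7156 = 0.108762 + 0.011821 = 0.120583
P80 = (1/0.120583)² = 8.2930² = 68.77 µm

P80 = 68.8 µm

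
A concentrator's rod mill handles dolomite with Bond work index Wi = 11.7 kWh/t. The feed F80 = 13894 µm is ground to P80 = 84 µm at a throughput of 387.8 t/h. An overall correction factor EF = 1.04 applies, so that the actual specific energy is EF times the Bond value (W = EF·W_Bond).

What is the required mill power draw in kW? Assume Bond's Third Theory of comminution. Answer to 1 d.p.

W = 10 Wi (P80^-0.5 − F80^-0.5)
W = 10·11.7·(1/√84 − 1/√13894) = 10·11.7·(0.100625) = 11.7732 kWh/t
Corrected W = EF·W_Bond = 1.04·11.7732 = 12.2441 kWh/t
Power = W × throughput = 12.2441 kWh/t × 387.8 t/h = 4748.3 kW

P = 4748.3 kW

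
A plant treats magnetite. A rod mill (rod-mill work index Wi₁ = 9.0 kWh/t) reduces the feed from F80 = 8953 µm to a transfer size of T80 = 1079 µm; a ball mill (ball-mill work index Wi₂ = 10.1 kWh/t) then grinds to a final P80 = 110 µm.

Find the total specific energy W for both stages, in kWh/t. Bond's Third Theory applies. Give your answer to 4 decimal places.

W = 8.3439 kWh/t

Bond: W = 10·Wi·(1/√P80 − 1/√F80)
Stage 1 (8953→1079 µm, Wi₁=9.0): W₁ = 10·9.0·(0.030443 − 0.010569) = 1.7887 kWh/t
Stage 2 (1079→110 µm, Wi₂=10.1): W₂ = 10·10.1·(0.095346 − 0.030443) = 6.5552 kWh/t
W = W₁ + W₂ = 1.7887 + 6.5552 = 8.3439 kWh/t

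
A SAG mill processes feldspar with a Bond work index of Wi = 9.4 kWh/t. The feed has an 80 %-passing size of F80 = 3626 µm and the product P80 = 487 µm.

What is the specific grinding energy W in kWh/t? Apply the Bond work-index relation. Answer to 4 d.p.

W = 2.6985 kWh/t

Bond:  W = 10 Wi (1/√P − 1/√F)
1/√487 = 0.045314;  1/√3626 = 0.016607
W = 10·9.4·(0.045314 − 0.016607) = 2.6985 kWh/t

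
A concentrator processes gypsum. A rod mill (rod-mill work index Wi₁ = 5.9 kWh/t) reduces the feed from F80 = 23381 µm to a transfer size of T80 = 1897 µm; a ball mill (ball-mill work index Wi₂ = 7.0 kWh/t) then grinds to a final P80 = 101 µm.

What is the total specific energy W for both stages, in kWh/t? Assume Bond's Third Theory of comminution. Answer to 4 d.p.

W = 10·Wi·(P80^(-½) − F80^(-½))
Stage 1 (23381→1897 µm, Wi₁=5.9): W₁ = 10·5.9·(0.022960 − 0.006540) = 0.9688 kWh/t
Stage 2 (1897→101 µm, Wi₂=7.0): W₂ = 10·7.0·(0.099504 − 0.022960) = 5.3581 kWh/t
W = W₁ + W₂ = 0.9688 + 5.3581 = 6.3269 kWh/t

W = 6.3269 kWh/t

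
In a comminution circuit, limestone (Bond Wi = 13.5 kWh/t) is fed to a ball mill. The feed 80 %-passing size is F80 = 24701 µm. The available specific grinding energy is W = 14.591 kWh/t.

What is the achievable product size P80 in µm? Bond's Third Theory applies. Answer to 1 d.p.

W_Bond = 10·Wi·(1/√P₈₀ − 1/√F₈₀)
P80^-0.5 = F80^-0.5 + W/(10 Wi)
  = 14.5910/(10·13.5) + 1/√24701 = 0.108081 + 0.006363 = 0.114444
P80 = (1/0.114444)² = 8.7379² = 76.35 µm

P80 = 76.4 µm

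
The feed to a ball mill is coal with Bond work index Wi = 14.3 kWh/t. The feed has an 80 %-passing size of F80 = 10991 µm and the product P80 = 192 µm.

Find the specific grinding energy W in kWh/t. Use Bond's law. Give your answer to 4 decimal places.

W = 8.9561 kWh/t

W = 10 Wi / √P80 − 10 Wi / √F80
1/√192 = 0.072169;  1/√10991 = 0.009539
W = 10·14.3·(0.072169 − 0.009539) = 8.9561 kWh/t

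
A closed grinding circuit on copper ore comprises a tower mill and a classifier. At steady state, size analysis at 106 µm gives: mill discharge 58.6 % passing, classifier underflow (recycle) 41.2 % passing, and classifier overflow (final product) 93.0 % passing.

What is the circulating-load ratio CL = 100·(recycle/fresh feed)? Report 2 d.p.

Classifier node, passing 106 µm:
Fd + Rd = Ru + Fo ⇒ R/F = (o−d)/(d−u)
r = (93.0 − 58.6)/(58.6 − 41.2) = 34.4/17.4 = 1.9770
CL = 100·r = 197.70 %

CL = 197.70 %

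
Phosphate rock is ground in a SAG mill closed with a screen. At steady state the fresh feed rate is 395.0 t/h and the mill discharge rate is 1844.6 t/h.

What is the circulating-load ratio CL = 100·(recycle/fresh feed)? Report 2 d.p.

CL = 366.99 %

M = F + R at steady state, so:
R = M − F = 1844.6 − 395.0 = 1449.6 t/h
CL = 100·R/F = 100·1449.6/395.0 = 366.99 %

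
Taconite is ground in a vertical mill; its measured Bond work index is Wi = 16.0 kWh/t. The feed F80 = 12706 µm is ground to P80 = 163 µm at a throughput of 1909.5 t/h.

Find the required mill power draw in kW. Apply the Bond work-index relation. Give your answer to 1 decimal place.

W = 10 Wi (1/√P80 − 1/√F80)  [Bond]
W = 10·16.0·(1/√163 − 1/√12706) = 10·16.0·(0.069455) = 11.1127 kWh/t
P_mill = W·ṁ = 11.1127·1909.5 = 21219.8 kW

P = 21219.8 kW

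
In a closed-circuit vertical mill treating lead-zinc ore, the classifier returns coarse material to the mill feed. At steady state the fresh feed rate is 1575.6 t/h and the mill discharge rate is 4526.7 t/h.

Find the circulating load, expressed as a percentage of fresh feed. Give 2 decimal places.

CL = 187.30 %

Mill node: discharge = fresh + recycle.
R = M − F = 4526.7 − 1575.6 = 2951.1 t/h
CL = 100·R/F = 100·2951.1/1575.6 = 187.30 %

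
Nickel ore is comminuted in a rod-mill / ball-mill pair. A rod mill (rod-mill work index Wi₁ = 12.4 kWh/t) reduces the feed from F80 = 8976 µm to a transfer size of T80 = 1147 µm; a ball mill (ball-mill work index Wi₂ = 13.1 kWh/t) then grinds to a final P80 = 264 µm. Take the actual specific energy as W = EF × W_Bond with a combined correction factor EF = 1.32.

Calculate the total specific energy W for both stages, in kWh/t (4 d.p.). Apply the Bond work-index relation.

W = 8.6420 kWh/t

W = 10·Wi·(P80^(-½) − F80^(-½))
Stage 1 (8976→1147 µm, Wi₁=12.4): W₁ = 10·12.4·(0.029527 − 0.010555) = 2.3525 kWh/t
Stage 2 (1147→264 µm, Wi₂=13.1): W₂ = 10·13.1·(0.061546 − 0.029527) = 4.1945 kWh/t
W = W₁ + W₂ = 2.3525 + 4.1945 = 6.5470 kWh/t
Corrected W = EF·W_Bond = 1.32·6.5470 = 8.6420 kWh/t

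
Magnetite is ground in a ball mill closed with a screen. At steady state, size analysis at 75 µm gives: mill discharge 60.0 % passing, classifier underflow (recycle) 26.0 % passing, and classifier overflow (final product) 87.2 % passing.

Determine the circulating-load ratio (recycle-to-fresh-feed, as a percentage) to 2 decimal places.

CL = 80.00 %

Two-product formula at 75 µm:
r = (o − d)/(d − u)
r = (87.2 − 60.0)/(60.0 − 26.0) = 27.2/34.0 = 0.8000
CL = 100·r = 80.00 %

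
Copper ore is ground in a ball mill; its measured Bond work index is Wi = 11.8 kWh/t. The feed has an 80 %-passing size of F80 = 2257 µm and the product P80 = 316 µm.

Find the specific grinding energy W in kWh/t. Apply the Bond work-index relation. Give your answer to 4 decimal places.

W = 4.1542 kWh/t

W = 10 Wi (P80^-0.5 − F80^-0.5)
1/√316 = 0.056254;  1/√2257 = 0.021049
W = 10·11.8·(0.056254 − 0.021049) = 4.1542 kWh/t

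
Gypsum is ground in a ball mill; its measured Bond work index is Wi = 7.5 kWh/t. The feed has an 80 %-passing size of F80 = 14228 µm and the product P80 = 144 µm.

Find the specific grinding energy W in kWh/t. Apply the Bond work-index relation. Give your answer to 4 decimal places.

W = 10·Wi·(P80^(-½) − F80^(-½))
1/√144 = 0.083333;  1/√14228 = 0.008384
W = 10·7.5·(0.083333 − 0.008384) = 5.6212 kWh/t

W = 5.6212 kWh/t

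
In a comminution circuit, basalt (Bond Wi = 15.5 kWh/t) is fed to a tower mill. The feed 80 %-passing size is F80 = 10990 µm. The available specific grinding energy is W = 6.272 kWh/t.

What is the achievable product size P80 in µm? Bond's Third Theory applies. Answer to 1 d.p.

P80 = 399.9 µm

W = 10 Wi / √P80 − 10 Wi / √F80
P80^(−½) = W/(10 Wi) + F80^(−½)
  = 6.2720/(10·15.5) + 1/√10990 = 0.040465 + 0.009539 = 0.050003
P80 = (1/0.050003)² = 19.9986² = 399.94 µm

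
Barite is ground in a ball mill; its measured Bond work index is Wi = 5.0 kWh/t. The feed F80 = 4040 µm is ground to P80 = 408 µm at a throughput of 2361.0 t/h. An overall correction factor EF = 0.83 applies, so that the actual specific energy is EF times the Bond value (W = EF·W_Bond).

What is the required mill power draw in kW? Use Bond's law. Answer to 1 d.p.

W = 10·Wi·[P80^(−½) − F80^(−½)]
W = 10·5.0·(1/√408 − 1/√4040) = 10·5.0·(0.033774) = 1.6887 kWh/t
Corrected W = EF·W_Bond = 0.83·1.6887 = 1.4016 kWh/t
P = W·T = 1.4016·2361.0 = 3309.3 kW

P = 3309.3 kW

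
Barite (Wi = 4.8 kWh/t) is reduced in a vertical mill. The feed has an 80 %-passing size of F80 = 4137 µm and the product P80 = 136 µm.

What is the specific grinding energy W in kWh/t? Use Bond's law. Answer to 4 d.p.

W = 10 Wi / √P80 − 10 Wi / √F80
1/√136 = 0.085749;  1/√4137 = 0.015547
W = 10·4.8·(0.085749 − 0.015547) = 3.3697 kWh/t

W = 3.3697 kWh/t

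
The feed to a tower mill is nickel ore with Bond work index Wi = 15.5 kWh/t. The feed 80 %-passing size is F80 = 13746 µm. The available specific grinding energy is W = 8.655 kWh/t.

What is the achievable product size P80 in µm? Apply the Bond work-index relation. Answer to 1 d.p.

W = 10 Wi / √P80 − 10 Wi / √F80
1/√P80 = 1/√F80 + W/(10·Wi)
  = 8.6550/(10·15.5) + 1/√13746 = 0.055839 + 0.008529 = 0.064368
P80 = (1/0.064368)² = 15.5357² = 241.36 µm

P80 = 241.4 µm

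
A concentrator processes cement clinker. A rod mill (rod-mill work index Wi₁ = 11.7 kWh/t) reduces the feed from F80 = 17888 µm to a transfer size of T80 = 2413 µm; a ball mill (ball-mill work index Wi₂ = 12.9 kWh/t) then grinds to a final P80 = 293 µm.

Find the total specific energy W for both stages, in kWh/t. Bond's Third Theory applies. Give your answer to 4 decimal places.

W = 10 Wi (P80^-0.5 − F80^-0.5)
Stage 1 (17888→2413 µm, Wi₁=11.7): W₁ = 10·11.7·(0.020357 − 0.007477) = 1.5070 kWh/t
Stage 2 (2413→293 µm, Wi₂=12.9): W₂ = 10·12.9·(0.058421 − 0.020357) = 4.9102 kWh/t
W = W₁ + W₂ = 1.5070 + 4.9102 = 6.4172 kWh/t

W = 6.4172 kWh/t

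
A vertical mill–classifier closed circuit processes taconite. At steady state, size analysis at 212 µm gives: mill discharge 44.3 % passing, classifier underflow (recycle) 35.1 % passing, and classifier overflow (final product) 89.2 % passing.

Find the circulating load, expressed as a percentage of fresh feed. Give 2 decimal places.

CL = 488.04 %

Let r = R/F. Size balance at 212 µm:
Fd + Rd = Ru + Fo ⇒ R/F = (o−d)/(d−u)
r = (89.2 − 44.3)/(44.3 − 35.1) = 44.9/9.2 = 4.8804
CL = 100·r = 488.04 %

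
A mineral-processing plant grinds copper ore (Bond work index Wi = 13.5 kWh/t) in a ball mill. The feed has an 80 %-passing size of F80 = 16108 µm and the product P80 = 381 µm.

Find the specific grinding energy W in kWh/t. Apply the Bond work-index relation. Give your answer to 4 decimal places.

W = 5.8526 kWh/t

W = 10·Wi·[P80^(−½) − F80^(−½)]
1/√381 = 0.051232;  1/√16108 = 0.007879
W = 10·13.5·(0.051232 − 0.007879) = 5.8526 kWh/t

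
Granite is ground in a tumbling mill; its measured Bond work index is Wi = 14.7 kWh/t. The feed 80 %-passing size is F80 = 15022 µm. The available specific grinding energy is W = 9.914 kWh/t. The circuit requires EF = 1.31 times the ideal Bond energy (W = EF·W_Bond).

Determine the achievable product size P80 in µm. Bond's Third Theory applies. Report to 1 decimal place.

P80 = 281.1 µm

W = 10·Wi·[P80^(−½) − F80^(−½)]
W_Bond = W / EF = 9.914 / 1.31 = 7.5679 kWh/t
⇒ 1/√P80 = W_Bond/(10·Wi) + 1/√F80
  = 7.5679/(10·14.7) + 1/√15022 = 0.051483 + 0.008159 = 0.059642
P80 = (1/0.059642)² = 16.7668² = 281.13 µm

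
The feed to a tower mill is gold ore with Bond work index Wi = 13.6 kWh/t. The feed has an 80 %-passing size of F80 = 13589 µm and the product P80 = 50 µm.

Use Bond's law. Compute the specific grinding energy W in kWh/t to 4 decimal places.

Bond: W = 10·Wi·(1/√P80 − 1/√F80)
1/√50 = 0.141421;  1/√13589 = 0.008578
W = 10·13.6·(0.141421 − 0.008578) = 18.0666 kWh/t

W = 18.0666 kWh/t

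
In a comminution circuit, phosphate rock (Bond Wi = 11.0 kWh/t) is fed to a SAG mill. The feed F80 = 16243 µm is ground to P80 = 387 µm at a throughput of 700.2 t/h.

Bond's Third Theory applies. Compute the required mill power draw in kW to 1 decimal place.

P = 3310.9 kW

Bond:  W = 10 Wi (1/√P − 1/√F)
W = 10·11.0·(1/√387 − 1/√16243) = 10·11.0·(0.042987) = 4.7285 kWh/t
Power = W × throughput = 4.7285 kWh/t × 700.2 t/h = 3310.9 kW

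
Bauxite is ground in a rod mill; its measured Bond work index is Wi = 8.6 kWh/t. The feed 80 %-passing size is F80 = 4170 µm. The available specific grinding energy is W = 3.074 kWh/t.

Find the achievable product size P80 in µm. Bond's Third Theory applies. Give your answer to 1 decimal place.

P80 = 381.0 µm

Bond:  W = 10 Wi (1/√P − 1/√F)
P80^-0.5 = F80^-0.5 + W/(10 Wi)
  = 3.0740/(10·8.6) + 1/√4170 = 0.035744 + 0.015486 = 0.051230
P80 = (1/0.051230)² = 19.5198² = 381.02 µm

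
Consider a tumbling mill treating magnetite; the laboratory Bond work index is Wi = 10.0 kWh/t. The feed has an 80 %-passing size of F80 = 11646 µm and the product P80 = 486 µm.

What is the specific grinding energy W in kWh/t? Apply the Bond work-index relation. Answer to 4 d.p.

W = 3.6095 kWh/t

Bond: W = 10·Wi·(1/√P80 − 1/√F80)
1/√486 = 0.045361;  1/√11646 = 0.009266
W = 10·10.0·(0.045361 − 0.009266) = 3.6095 kWh/t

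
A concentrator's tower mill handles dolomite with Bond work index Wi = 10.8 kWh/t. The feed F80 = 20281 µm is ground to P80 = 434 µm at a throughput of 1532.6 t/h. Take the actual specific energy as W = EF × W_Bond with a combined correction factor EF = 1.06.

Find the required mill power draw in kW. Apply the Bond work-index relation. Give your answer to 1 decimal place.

P = 7190.0 kW

W = 10·Wi·(P80^(-½) − F80^(-½))
W = 10·10.8·(1/√434 − 1/√20281) = 10·10.8·(0.040980) = 4.4258 kWh/t
With EF = 1.06: W = 4.4258·1.06 = 4.6913 kWh/t
P_mill = W·ṁ = 4.6913·1532.6 = 7190.0 kW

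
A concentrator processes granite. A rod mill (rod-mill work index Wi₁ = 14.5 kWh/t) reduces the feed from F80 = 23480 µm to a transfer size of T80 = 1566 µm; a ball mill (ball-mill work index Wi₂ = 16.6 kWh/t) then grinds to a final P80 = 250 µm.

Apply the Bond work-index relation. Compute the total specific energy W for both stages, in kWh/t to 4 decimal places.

W = 10·Wi·(P80^(-½) − F80^(-½))
Stage 1 (23480→1566 µm, Wi₁=14.5): W₁ = 10·14.5·(0.025270 − 0.006526) = 2.7179 kWh/t
Stage 2 (1566→250 µm, Wi₂=16.6): W₂ = 10·16.6·(0.063246 − 0.025270) = 6.3040 kWh/t
W = W₁ + W₂ = 2.7179 + 6.3040 = 9.0218 kWh/t

W = 9.0218 kWh/t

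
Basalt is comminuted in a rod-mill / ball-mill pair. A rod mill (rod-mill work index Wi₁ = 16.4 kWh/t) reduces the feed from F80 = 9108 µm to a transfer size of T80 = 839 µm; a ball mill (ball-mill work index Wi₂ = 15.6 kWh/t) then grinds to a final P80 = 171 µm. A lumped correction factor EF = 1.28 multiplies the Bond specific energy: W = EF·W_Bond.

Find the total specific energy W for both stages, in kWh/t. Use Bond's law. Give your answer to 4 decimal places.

W = 10 Wi (P80^-0.5 − F80^-0.5)
Stage 1 (9108→839 µm, Wi₁=16.4): W₁ = 10·16.4·(0.034524 − 0.010478) = 3.9435 kWh/t
Stage 2 (839→171 µm, Wi₂=15.6): W₂ = 10·15.6·(0.076472 − 0.034524) = 6.5439 kWh/t
W = W₁ + W₂ = 3.9435 + 6.5439 = 10.4874 kWh/t
Apply correction: 10.4874 × 1.28 = 13.4238 kWh/t

W = 13.4238 kWh/t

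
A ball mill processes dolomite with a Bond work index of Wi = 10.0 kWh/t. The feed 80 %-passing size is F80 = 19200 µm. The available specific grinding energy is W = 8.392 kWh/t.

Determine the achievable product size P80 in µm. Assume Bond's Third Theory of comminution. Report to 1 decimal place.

P80 = 120.4 µm

Bond:  W = 10 Wi (1/√P − 1/√F)
1/√P80 = 1/√F80 + W/(10·Wi)
  = 8.3920/(10·10.0) + 1/√19200 = 0.083920 + 0.007217 = 0.091137
P80 = (1/0.091137)² = 10.9725² = 120.40 µm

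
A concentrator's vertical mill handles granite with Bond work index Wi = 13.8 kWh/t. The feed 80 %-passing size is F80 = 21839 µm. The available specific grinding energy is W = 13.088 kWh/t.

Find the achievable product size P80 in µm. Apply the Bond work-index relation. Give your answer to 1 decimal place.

W_Bond = 10·Wi·(1/√P₈₀ − 1/√F₈₀)
P80^(−½) = W/(10 Wi) + F80^(−½)
  = 13.0880/(10·13.8) + 1/√21839 = 0.094841 + 0.006767 = 0.101607
P80 = (1/0.101607)² = 9.8418² = 96.86 µm

P80 = 96.9 µm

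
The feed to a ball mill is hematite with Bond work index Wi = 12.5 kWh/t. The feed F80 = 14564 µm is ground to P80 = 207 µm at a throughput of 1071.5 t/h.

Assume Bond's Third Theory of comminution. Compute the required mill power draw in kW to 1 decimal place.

P = 8199.5 kW

W = 10·Wi·(P80^(-½) − F80^(-½))
W = 10·12.5·(1/√207 − 1/√14564) = 10·12.5·(0.061219) = 7.6523 kWh/t
Power = W × throughput = 7.6523 kWh/t × 1071.5 t/h = 8199.5 kW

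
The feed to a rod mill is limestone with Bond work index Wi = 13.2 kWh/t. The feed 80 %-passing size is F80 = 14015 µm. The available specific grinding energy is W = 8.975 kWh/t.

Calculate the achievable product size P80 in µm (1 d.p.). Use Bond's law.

P80 = 171.1 µm

W = 10 Wi / √P80 − 10 Wi / √F80
1/√P80 = 1/√F80 + W/(10·Wi)
  = 8.9750/(10·13.2) + 1/√14015 = 0.067992 + 0.008447 = 0.076439
P80 = (1/0.076439)² = 13.0823² = 171.15 µm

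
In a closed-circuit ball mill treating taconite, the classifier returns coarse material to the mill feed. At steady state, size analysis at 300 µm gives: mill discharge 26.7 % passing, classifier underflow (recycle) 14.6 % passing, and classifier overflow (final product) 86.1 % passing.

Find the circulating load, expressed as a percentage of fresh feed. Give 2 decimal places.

CL = 490.91 %

Let r = R/F. Size balance at 300 µm:
(1+r)·d = r·u + o ⇒ r = (o−d)/(d−u)
r = (86.1 − 26.7)/(26.7 − 14.6) = 59.4/12.1 = 4.9091
CL = 100·r = 490.91 %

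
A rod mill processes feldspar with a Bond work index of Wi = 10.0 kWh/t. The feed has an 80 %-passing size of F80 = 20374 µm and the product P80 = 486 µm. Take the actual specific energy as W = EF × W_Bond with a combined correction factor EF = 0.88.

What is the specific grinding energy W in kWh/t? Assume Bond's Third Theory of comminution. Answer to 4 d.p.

W = 10 Wi / √P80 − 10 Wi / √F80
1/√486 = 0.045361;  1/√20374 = 0.007006
W = 10·10.0·(0.045361 − 0.007006) = 3.8355 kWh/t
Apply correction: 3.8355 × 0.88 = 3.3752 kWh/t

W = 3.3752 kWh/t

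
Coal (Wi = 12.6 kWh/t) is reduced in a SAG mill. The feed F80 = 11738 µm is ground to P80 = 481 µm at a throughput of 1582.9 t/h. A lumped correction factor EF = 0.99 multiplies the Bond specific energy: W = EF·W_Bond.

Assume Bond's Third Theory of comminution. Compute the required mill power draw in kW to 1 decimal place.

Bond:  W = 10 Wi (1/√P − 1/√F)
W = 10·12.6·(1/√481 − 1/√11738) = 10·12.6·(0.036366) = 4.5821 kWh/t
Apply correction: 4.5821 × 0.99 = 4.5363 kWh/t
P = W·T = 4.5363·1582.9 = 7180.5 kW

P = 7180.5 kW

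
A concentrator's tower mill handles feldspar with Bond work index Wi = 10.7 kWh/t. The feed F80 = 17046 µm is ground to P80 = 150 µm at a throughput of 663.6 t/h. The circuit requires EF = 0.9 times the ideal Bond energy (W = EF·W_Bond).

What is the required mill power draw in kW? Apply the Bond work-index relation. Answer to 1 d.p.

P = 4728.3 kW

Bond:  W = 10 Wi (1/√P − 1/√F)
W = 10·10.7·(1/√150 − 1/√17046) = 10·10.7·(0.073990) = 7.9170 kWh/t
Corrected W = EF·W_Bond = 0.9·7.9170 = 7.1253 kWh/t
Mill draw = 7.1253 × 663.6 = 4728.3 kW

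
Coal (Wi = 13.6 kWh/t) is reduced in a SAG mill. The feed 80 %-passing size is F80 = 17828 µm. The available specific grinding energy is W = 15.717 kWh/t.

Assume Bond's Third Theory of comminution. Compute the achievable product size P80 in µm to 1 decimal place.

W_Bond = 10·Wi·(1/√P₈₀ − 1/√F₈₀)
⇒ 1/√P80 = W/(10 Wi) + 1/√F80
  = 15.7170/(10·13.6) + 1/√17828 = 0.115566 + 0.007489 = 0.123056
P80 = (1/0.123056)² = 8.1264² = 66.04 µm

P80 = 66.0 µm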